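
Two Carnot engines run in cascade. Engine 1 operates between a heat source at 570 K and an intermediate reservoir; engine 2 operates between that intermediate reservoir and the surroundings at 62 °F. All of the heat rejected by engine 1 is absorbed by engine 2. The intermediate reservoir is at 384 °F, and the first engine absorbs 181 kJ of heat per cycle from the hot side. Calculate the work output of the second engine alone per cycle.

T_C = 62 °F → (62 − 32) × 5/9 = 16.67 °C = 289.82 K.
T_m = 384 °F → (384 − 32) × 5/9 = 195.56 °C = 468.71 K.
Heat entering the second stage: Q_m = Q_H·(T_m/T_H) = 181 × 468.71/570.00 = 149 kJ.
Second-stage efficiency η₂ = 1 − T_C/T_m = 1 − 289.82/468.71 = 0.3817, so W₂ = η₂·Q_m = 56.8 kJ.

W₂ ≈ 56.8 kJ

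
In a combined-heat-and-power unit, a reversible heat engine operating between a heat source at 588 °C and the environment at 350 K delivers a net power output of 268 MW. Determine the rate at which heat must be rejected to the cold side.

T_H = 588 °C → 588 + 273.15 = 861.15 K.
For a reversible engine, η = 1 − T_C/T_H = 1 − 350.00/861.15 = 0.5936.
Since Q_C/Q_H = T_C/T_H and Q_H = W/η, Q_C = W·T_C/(T_H − T_C) = 268 × 350.00/511.15 = 184 MW.

Q̇_C ≈ 184 MW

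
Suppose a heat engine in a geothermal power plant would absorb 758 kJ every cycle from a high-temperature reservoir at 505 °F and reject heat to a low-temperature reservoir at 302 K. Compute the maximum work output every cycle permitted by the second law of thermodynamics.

T_H = 505 °F → (505 − 32) × 5/9 = 262.78 °C = 535.93 K.
By the Carnot theorem, η_max = 1 − T_C/T_H = 1 − 302.00/535.93 = 0.4365.
W_max = η_max · Q_H = 0.4365 × 758 = 330.9 kJ.

W_max ≈ 330.9 kJ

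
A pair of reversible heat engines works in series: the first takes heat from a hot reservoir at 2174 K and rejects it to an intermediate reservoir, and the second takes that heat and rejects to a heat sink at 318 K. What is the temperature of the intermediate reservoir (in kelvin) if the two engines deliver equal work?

T_m ≈ 1246 K

For reversible stages Q_m = Q_H·(T_m/T_H). Setting W₁ = Q_H(1 − T_m/T_H) equal to W₂ = Q_m(1 − T_C/T_m) = Q_H·(T_m − T_C)/T_H gives T_H − T_m = T_m − T_C, so T_m = (T_H + T_C)/2 = (2174.00 + 318.00)/2 = 1246 K.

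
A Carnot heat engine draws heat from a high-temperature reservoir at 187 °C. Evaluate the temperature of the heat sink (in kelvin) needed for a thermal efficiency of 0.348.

T_H = 187 °C → 187 + 273.15 = 460.15 K.
From η = 1 − T_C/T_H, T_C = T_H·(1 − η) = 460.15 × (1 − 0.348) = 300.0 K.

T_C ≈ 300.0 K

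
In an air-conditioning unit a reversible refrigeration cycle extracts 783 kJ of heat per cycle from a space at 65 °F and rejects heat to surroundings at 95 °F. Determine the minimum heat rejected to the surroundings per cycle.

Q_H ≈ 828 kJ

T_H = 95 °F → (95 − 32) × 5/9 = 35.00 °C = 308.15 K.
T_C = 65 °F → (65 − 32) × 5/9 = 18.33 °C = 291.48 K.
For a reversible cycle Q_H/Q_C = T_H/T_C, so Q_H = Q_C·T_H/T_C = 783 × 308.15/291.48 = 828 kJ.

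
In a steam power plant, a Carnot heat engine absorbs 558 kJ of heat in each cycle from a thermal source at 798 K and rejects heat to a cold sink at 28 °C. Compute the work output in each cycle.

W ≈ 347.4 kJ

T_C = 28 °C → 28 + 273.15 = 301.15 K.
For a reversible engine, η = 1 − T_C/T_H = 1 − 301.15/798.00 = 0.6226.
W = η·Q_H = 0.6226 × 558 = 347.4 kJ.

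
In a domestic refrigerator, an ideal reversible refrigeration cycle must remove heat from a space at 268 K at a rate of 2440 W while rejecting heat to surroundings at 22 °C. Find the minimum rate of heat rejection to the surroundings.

Q̇_H ≈ 2687 W

T_H = 22 °C → 22 + 273.15 = 295.15 K.
For a reversible cycle Q_H/Q_C = T_H/T_C, so Q_H = Q_C·T_H/T_C = 2440 × 295.15/268.00 = 2687 W.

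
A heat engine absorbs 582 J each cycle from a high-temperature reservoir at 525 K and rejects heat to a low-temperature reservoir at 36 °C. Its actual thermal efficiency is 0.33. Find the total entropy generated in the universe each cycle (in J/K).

ΔS_univ ≈ 0.1528 J/K

T_C = 36 °C → 36 + 273.15 = 309.15 K.
W = η·Q_H = 0.33 × 582 = 192.1 J, so Q_C = Q_H − W = 389.9 J.
The hot reservoir loses entropy Q_H/T_H = 582/525.00 = 1.109 J/K; the cold reservoir gains Q_C/T_C = 389.9/309.15 = 1.261 J/K.
ΔS_univ = −Q_H/T_H + Q_C/T_C = 0.1528 J/K (> 0, since η = 0.33 < η_Carnot = 0.411).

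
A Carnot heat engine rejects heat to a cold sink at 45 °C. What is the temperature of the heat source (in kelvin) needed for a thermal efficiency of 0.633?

T_H ≈ 867 K

T_C = 45 °C → 45 + 273.15 = 318.15 K.
From η = 1 − T_C/T_H, solving for T_H gives T_H = T_C/(1 − η) = 318.15/(1 − 0.633) = 867 K.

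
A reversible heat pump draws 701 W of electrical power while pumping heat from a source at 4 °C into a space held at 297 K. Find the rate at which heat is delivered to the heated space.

Q̇_H ≈ 10500 W

T_C = 4 °C → 4 + 273.15 = 277.15 K.
Reversible heating COP: COP_HP = T_H/(T_H − T_C) = 297.00/19.85 = 14.9622.
Q_H = COP_HP · W = 14.9622 × 701 = 10500 W.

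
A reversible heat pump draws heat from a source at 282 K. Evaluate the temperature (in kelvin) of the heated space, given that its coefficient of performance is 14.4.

COP_HP = T_H/(T_H − T_C) ⇒ T_H = T_C·COP_HP/(COP_HP − 1) = 282.00 × 14.4/(14.4 − 1) = 303 K.

T_H ≈ 303 K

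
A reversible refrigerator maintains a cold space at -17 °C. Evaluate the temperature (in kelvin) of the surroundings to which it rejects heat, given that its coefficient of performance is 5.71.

T_H ≈ 301.0 K

T_C = -17 °C → -17 + 273.15 = 256.15 K.
COP_R = T_C/(T_H − T_C) ⇒ T_H = T_C·(1 + 1/COP_R) = 256.15 × (1 + 1/5.71) = 301.0 K.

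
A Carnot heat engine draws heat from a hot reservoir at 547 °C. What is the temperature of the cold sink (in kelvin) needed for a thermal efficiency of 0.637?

T_C ≈ 298 K

T_H = 547 °C → 547 + 273.15 = 820.15 K.
From η = 1 − T_C/T_H, T_C = T_H·(1 − η) = 820.15 × (1 − 0.637) = 298 K.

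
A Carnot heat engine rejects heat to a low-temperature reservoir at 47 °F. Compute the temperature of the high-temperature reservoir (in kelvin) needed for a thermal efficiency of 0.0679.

T_H ≈ 302.0 K

T_C = 47 °F → (47 − 32) × 5/9 = 8.33 °C = 281.48 K.
From η = 1 − T_C/T_H, solving for T_H gives T_H = T_C/(1 − η) = 281.48/(1 − 0.0679) = 302.0 K.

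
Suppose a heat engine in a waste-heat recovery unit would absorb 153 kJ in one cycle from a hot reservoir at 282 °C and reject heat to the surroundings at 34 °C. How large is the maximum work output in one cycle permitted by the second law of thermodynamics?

W_max ≈ 68.35 kJ

T_H = 282 °C → 282 + 273.15 = 555.15 K.
T_C = 34 °C → 34 + 273.15 = 307.15 K.
No engine can exceed the Carnot limit: η_max = 1 − T_C/T_H = 1 − 307.15/555.15 = 0.4467.
W_max = η_max · Q_H = 0.4467 × 153 = 68.35 kJ.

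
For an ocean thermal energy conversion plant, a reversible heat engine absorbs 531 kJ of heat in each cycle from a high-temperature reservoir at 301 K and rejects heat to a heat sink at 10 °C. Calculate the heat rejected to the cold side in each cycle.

T_C = 10 °C → 10 + 273.15 = 283.15 K.
Carnot efficiency: η = 1 − T_C/T_H = 1 − 283.15/301.00 = 0.0593.
For a reversible cycle Q_C/Q_H = T_C/T_H, so Q_C = 531 × 283.15/301.00 = 500 kJ.

Q_C ≈ 500 kJ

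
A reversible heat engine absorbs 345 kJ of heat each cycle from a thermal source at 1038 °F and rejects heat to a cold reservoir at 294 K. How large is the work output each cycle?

W ≈ 223.1 kJ

T_H = 1038 °F → (1038 − 32) × 5/9 = 558.89 °C = 832.04 K.
Carnot efficiency: η = 1 − T_C/T_H = 1 − 294.00/832.04 = 0.6467.
W = η·Q_H = 0.6467 × 345 = 223.1 kJ.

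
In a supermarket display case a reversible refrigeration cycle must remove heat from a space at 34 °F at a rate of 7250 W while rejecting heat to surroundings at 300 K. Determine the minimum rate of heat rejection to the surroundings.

T_C = 34 °F → (34 − 32) × 5/9 = 1.11 °C = 274.26 K.
For a reversible cycle Q_H/Q_C = T_H/T_C, so Q_H = Q_C·T_H/T_C = 7250 × 300.00/274.26 = 7930 W.

Q̇_H ≈ 7930 W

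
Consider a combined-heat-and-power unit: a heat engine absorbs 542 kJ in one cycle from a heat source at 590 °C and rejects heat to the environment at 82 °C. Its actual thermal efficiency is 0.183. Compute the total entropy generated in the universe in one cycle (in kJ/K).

ΔS_univ ≈ 0.619 kJ/K

T_H = 590 °C → 590 + 273.15 = 863.15 K.
T_C = 82 °C → 82 + 273.15 = 355.15 K.
W = η·Q_H = 0.183 × 542 = 99.19 kJ, so Q_C = Q_H − W = 442.8 kJ.
Reservoir entropy changes: ΔS_H = −Q_H/T_H = −542/863.15 = -0.6279 kJ/K and ΔS_C = +Q_C/T_C = 442.8/355.15 = 1.247 kJ/K.
ΔS_univ = −Q_H/T_H + Q_C/T_C = 0.619 kJ/K (> 0, since η = 0.183 < η_Carnot = 0.589).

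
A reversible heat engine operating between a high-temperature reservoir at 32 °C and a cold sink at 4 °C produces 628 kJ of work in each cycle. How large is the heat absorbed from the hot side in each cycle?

T_H = 32 °C → 32 + 273.15 = 305.15 K.
T_C = 4 °C → 4 + 273.15 = 277.15 K.
Since the cycle is reversible, η = 1 − T_C/T_H = 1 − 277.15/305.15 = 0.0918.
Q_H = W/η = 628/0.0918 = 6840 kJ.

Q_H ≈ 6840 kJ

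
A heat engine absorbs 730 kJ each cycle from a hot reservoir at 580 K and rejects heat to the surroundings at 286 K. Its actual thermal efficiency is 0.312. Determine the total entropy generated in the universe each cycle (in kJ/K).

W = η·Q_H = 0.312 × 730 = 227.8 kJ, so Q_C = Q_H − W = 502.2 kJ.
Reservoir entropy changes: ΔS_H = −Q_H/T_H = −730/580.00 = -1.259 kJ/K and ΔS_C = +Q_C/T_C = 502.2/286.00 = 1.756 kJ/K.
ΔS_univ = −Q_H/T_H + Q_C/T_C = 0.4975 kJ/K (> 0, since η = 0.312 < η_Carnot = 0.507).

ΔS_univ ≈ 0.4975 kJ/K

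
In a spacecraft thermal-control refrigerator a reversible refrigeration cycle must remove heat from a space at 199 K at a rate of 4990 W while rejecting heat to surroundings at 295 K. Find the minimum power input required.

Ẇ_in ≈ 2410 W

The reversible coefficient of performance is COP_R = T_C/(T_H − T_C) = 199.00/96.00 = 2.0729.
W = Q_C/COP_R = 4990/2.0729 = 2410 W.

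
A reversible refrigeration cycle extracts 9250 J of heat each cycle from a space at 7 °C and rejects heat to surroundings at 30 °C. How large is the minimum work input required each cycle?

W_in ≈ 759.4 J

T_H = 30 °C → 30 + 273.15 = 303.15 K.
T_C = 7 °C → 7 + 273.15 = 280.15 K.
COP_R = T_C/(T_H − T_C) = 280.15/23.00 = 12.1804.
W = Q_C/COP_R = 9250/12.1804 = 759.4 J.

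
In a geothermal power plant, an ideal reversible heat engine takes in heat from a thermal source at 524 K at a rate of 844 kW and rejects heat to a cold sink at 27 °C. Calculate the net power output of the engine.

T_C = 27 °C → 27 + 273.15 = 300.15 K.
Carnot efficiency: η = 1 − T_C/T_H = 1 − 300.15/524.00 = 0.4272.
W = η·Q_H = 0.4272 × 844 = 361 kW.

Ẇ ≈ 361 kW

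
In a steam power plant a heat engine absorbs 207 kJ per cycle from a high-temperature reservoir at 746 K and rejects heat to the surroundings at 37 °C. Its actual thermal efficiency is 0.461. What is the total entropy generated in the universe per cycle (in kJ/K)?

ΔS_univ ≈ 0.0823 kJ/K

T_C = 37 °C → 37 + 273.15 = 310.15 K.
W = η·Q_H = 0.461 × 207 = 95.43 kJ, so Q_C = Q_H − W = 111.6 kJ.
Reservoir entropy changes: ΔS_H = −Q_H/T_H = −207/746.00 = -0.2775 kJ/K and ΔS_C = +Q_C/T_C = 111.6/310.15 = 0.3597 kJ/K.
ΔS_univ = −Q_H/T_H + Q_C/T_C = 0.0823 kJ/K (> 0, since η = 0.461 < η_Carnot = 0.584).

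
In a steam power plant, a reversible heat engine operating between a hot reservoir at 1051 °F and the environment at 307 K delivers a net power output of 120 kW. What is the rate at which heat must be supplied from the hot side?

T_H = 1051 °F → (1051 − 32) × 5/9 = 566.11 °C = 839.26 K.
For a reversible engine, η = 1 − T_C/T_H = 1 − 307.00/839.26 = 0.6342.
Q_H = W/η = 120/0.6342 = 189.2 kW.

Q̇_H ≈ 189.2 kW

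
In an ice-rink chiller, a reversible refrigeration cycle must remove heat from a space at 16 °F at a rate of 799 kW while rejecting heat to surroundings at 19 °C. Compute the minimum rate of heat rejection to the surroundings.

Q̇_H ≈ 883.3 kW

T_H = 19 °C → 19 + 273.15 = 292.15 K.
T_C = 16 °F → (16 − 32) × 5/9 = -8.89 °C = 264.26 K.
For a reversible cycle Q_H/Q_C = T_H/T_C, so Q_H = Q_C·T_H/T_C = 799 × 292.15/264.26 = 883.3 kW.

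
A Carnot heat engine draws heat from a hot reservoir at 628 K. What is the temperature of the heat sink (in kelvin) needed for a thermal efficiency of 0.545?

From η = 1 − T_C/T_H, T_C = T_H·(1 − η) = 628.00 × (1 − 0.545) = 286 K.

T_C ≈ 286 K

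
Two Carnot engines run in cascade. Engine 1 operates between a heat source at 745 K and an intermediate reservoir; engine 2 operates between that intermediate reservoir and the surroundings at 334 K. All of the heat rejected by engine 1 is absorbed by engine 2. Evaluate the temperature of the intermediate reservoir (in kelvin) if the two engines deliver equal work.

T_m ≈ 539.5 K

For reversible stages Q_m = Q_H·(T_m/T_H). Setting W₁ = Q_H(1 − T_m/T_H) equal to W₂ = Q_m(1 − T_C/T_m) = Q_H·(T_m − T_C)/T_H gives T_H − T_m = T_m − T_C, so T_m = (T_H + T_C)/2 = (745.00 + 334.00)/2 = 539.5 K.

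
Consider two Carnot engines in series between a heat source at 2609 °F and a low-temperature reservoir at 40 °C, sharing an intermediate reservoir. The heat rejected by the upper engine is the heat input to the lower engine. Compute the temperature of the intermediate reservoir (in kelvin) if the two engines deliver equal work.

T_H = 2609 °F → (2609 − 32) × 5/9 = 1431.67 °C = 1704.82 K.
T_C = 40 °C → 40 + 273.15 = 313.15 K.
For reversible stages Q_m = Q_H·(T_m/T_H). Setting W₁ = Q_H(1 − T_m/T_H) equal to W₂ = Q_m(1 − T_C/T_m) = Q_H·(T_m − T_C)/T_H gives T_H − T_m = T_m − T_C, so T_m = (T_H + T_C)/2 = (1704.82 + 313.15)/2 = 1010 K.

T_m ≈ 1010 K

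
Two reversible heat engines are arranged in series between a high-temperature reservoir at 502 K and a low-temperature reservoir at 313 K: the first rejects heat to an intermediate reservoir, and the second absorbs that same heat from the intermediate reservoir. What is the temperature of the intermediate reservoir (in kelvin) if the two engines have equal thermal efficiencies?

Equal efficiencies require 1 − T_m/T_H = 1 − T_C/T_m, i.e. T_m/T_H = T_C/T_m, so T_m = √(T_H·T_C) = √(502.00 × 313.00) = 396.4 K.

T_m ≈ 396.4 K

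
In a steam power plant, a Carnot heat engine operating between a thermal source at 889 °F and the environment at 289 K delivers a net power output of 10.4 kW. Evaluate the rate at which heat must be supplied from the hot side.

T_H = 889 °F → (889 − 32) × 5/9 = 476.11 °C = 749.26 K.
The Carnot efficiency is η = 1 − T_C/T_H = 1 − 289.00/749.26 = 0.6143.
Q_H = W/η = 10.4/0.6143 = 16.9 kW.

Q̇_H ≈ 16.9 kW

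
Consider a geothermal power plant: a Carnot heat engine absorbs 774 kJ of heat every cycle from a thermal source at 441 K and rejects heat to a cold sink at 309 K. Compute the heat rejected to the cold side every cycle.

The Carnot efficiency is η = 1 − T_C/T_H = 1 − 309.00/441.00 = 0.2993.
For a reversible cycle Q_C/Q_H = T_C/T_H, so Q_C = 774 × 309.00/441.00 = 542.3 kJ.

Q_C ≈ 542.3 kJ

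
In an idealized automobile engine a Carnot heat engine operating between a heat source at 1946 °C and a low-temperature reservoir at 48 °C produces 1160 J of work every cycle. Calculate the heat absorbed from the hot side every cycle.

T_H = 1946 °C → 1946 + 273.15 = 2219.15 K.
T_C = 48 °C → 48 + 273.15 = 321.15 K.
Carnot efficiency: η = 1 − T_C/T_H = 1 − 321.15/2219.15 = 0.8553.
Q_H = W/η = 1160/0.8553 = 1360 J.

Q_H ≈ 1360 J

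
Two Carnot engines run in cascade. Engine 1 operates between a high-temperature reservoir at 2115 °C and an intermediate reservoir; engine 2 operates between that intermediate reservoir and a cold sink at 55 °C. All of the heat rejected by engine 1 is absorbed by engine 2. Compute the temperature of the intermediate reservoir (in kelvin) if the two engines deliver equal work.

T_H = 2115 °C → 2115 + 273.15 = 2388.15 K.
T_C = 55 °C → 55 + 273.15 = 328.15 K.
For reversible stages Q_m = Q_H·(T_m/T_H). Setting W₁ = Q_H(1 − T_m/T_H) equal to W₂ = Q_m(1 − T_C/T_m) = Q_H·(T_m − T_C)/T_H gives T_H − T_m = T_m − T_C, so T_m = (T_H + T_C)/2 = (2388.15 + 328.15)/2 = 1360 K.

T_m ≈ 1360 K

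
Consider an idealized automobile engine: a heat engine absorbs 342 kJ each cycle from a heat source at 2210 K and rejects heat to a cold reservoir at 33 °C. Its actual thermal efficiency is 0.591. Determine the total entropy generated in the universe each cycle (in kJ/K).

ΔS_univ ≈ 0.302 kJ/K

T_C = 33 °C → 33 + 273.15 = 306.15 K.
W = η·Q_H = 0.591 × 342 = 202.1 kJ, so Q_C = Q_H − W = 139.9 kJ.
The hot reservoir loses entropy Q_H/T_H = 342/2210.00 = 0.1548 kJ/K; the cold reservoir gains Q_C/T_C = 139.9/306.15 = 0.4569 kJ/K.
ΔS_univ = −Q_H/T_H + Q_C/T_C = 0.302 kJ/K (> 0, since η = 0.591 < η_Carnot = 0.861).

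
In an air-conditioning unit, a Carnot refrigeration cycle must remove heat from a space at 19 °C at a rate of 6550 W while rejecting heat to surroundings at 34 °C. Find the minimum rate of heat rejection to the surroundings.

T_H = 34 °C → 34 + 273.15 = 307.15 K.
T_C = 19 °C → 19 + 273.15 = 292.15 K.
For a reversible cycle Q_H/Q_C = T_H/T_C, so Q_H = Q_C·T_H/T_C = 6550 × 307.15/292.15 = 6886 W.

Q̇_H ≈ 6886 W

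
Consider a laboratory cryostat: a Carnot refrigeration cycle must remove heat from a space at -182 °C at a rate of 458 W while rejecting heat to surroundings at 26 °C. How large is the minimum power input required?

T_H = 26 °C → 26 + 273.15 = 299.15 K.
T_C = -182 °C → -182 + 273.15 = 91.15 K.
Carnot COP: COP_R = T_C/(T_H − T_C) = 91.15/208.00 = 0.4382.
W = Q_C/COP_R = 458/0.4382 = 1045 W.

Ẇ_in ≈ 1045 W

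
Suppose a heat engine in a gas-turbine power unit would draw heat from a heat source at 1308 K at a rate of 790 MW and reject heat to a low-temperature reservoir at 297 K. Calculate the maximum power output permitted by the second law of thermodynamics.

No engine can exceed the Carnot limit: η_max = 1 − T_C/T_H = 1 − 297.00/1308.00 = 0.7729.
W_max = η_max · Q_H = 0.7729 × 790 = 611 MW.

Ẇ_max ≈ 611 MW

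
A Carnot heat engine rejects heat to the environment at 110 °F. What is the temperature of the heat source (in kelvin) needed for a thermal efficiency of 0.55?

T_H ≈ 703.3 K

T_C = 110 °F → (110 − 32) × 5/9 = 43.33 °C = 316.48 K.
From η = 1 − T_C/T_H, solving for T_H gives T_H = T_C/(1 − η) = 316.48/(1 − 0.55) = 703.3 K.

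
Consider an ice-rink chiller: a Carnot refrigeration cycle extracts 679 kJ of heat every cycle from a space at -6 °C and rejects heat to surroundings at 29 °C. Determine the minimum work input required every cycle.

W_in ≈ 89.0 kJ

T_H = 29 °C → 29 + 273.15 = 302.15 K.
T_C = -6 °C → -6 + 273.15 = 267.15 K.
Carnot COP: COP_R = T_C/(T_H − T_C) = 267.15/35.00 = 7.6329.
W = Q_C/COP_R = 679/7.6329 = 89.0 kJ.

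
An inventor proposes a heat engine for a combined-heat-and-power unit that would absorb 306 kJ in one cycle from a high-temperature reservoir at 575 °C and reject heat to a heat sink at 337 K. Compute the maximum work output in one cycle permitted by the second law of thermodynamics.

W_max ≈ 184.4 kJ

T_H = 575 °C → 575 + 273.15 = 848.15 K.
No engine can exceed the Carnot limit: η_max = 1 − T_C/T_H = 1 − 337.00/848.15 = 0.6027.
W_max = η_max · Q_H = 0.6027 × 306 = 184.4 kJ.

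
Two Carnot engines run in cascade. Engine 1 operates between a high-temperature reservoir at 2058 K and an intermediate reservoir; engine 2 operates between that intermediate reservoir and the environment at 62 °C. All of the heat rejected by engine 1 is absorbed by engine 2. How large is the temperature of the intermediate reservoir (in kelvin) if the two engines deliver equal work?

T_C = 62 °C → 62 + 273.15 = 335.15 K.
For reversible stages Q_m = Q_H·(T_m/T_H). Setting W₁ = Q_H(1 − T_m/T_H) equal to W₂ = Q_m(1 − T_C/T_m) = Q_H·(T_m − T_C)/T_H gives T_H − T_m = T_m − T_C, so T_m = (T_H + T_C)/2 = (2058.00 + 335.15)/2 = 1200 K.

T_m ≈ 1200 K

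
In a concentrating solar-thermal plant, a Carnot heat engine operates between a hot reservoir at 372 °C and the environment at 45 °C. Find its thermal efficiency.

η ≈ 0.507

T_H = 372 °C → 372 + 273.15 = 645.15 K.
T_C = 45 °C → 45 + 273.15 = 318.15 K.
η_rev = 1 − T_C/T_H = 1 − 318.15/645.15 = 0.507.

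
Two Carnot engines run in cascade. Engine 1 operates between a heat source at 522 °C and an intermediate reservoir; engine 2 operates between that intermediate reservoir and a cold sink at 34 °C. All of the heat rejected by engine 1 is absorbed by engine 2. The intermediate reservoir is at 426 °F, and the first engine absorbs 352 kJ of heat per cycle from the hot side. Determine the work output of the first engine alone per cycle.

T_H = 522 °C → 522 + 273.15 = 795.15 K.
T_C = 34 °C → 34 + 273.15 = 307.15 K.
T_m = 426 °F → (426 − 32) × 5/9 = 218.89 °C = 492.04 K.
First-stage efficiency η₁ = 1 − T_m/T_H = 1 − 492.04/795.15 = 0.3812.
W₁ = η₁·Q_H = 0.3812 × 352 = 134 kJ.

W₁ ≈ 134 kJ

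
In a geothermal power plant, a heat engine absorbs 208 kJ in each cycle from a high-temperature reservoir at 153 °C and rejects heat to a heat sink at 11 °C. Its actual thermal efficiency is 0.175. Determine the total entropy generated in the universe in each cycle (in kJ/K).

T_H = 153 °C → 153 + 273.15 = 426.15 K.
T_C = 11 °C → 11 + 273.15 = 284.15 K.
W = η·Q_H = 0.175 × 208 = 36.40 kJ, so Q_C = Q_H − W = 171.6 kJ.
Reservoir entropy changes: ΔS_H = −Q_H/T_H = −208/426.15 = -0.4881 kJ/K and ΔS_C = +Q_C/T_C = 171.6/284.15 = 0.6039 kJ/K.
ΔS_univ = −Q_H/T_H + Q_C/T_C = 0.116 kJ/K (> 0, since η = 0.175 < η_Carnot = 0.333).

ΔS_univ ≈ 0.116 kJ/K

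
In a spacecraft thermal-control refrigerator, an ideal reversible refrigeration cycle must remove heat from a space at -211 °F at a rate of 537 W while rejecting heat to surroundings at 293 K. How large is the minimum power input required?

Ẇ_in ≈ 602 W

T_C = -211 °F → (-211 − 32) × 5/9 = -135.00 °C = 138.15 K.
Carnot COP: COP_R = T_C/(T_H − T_C) = 138.15/154.85 = 0.8922.
W = Q_C/COP_R = 537/0.8922 = 602 W.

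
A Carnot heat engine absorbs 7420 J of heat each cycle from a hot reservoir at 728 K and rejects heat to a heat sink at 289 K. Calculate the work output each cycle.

The Carnot efficiency is η = 1 − T_C/T_H = 1 − 289.00/728.00 = 0.6030.
W = η·Q_H = 0.6030 × 7420 = 4474 J.

W ≈ 4474 J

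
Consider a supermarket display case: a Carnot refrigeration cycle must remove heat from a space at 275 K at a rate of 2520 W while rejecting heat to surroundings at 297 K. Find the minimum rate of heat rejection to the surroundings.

For a reversible cycle Q_H/Q_C = T_H/T_C, so Q_H = Q_C·T_H/T_C = 2520 × 297.00/275.00 = 2720 W.

Q̇_H ≈ 2720 W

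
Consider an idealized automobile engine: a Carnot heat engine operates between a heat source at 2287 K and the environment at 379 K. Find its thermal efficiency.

η_rev = 1 − T_C/T_H = 1 − 379.00/2287.00 = 0.834.

η ≈ 0.834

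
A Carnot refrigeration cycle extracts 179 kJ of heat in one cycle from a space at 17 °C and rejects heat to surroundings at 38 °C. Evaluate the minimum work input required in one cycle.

T_H = 38 °C → 38 + 273.15 = 311.15 K.
T_C = 17 °C → 17 + 273.15 = 290.15 K.
For a reversible refrigerator, COP_R = T_C/(T_H − T_C) = 290.15/21.00 = 13.8167.
W = Q_C/COP_R = 179/13.8167 = 13.0 kJ.

W_in ≈ 13.0 kJ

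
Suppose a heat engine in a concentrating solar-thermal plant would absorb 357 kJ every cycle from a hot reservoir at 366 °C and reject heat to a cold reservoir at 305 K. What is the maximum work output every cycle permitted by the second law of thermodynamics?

T_H = 366 °C → 366 + 273.15 = 639.15 K.
The second-law ceiling is the Carnot efficiency, η_max = 1 − T_C/T_H = 1 − 305.00/639.15 = 0.5228.
W_max = η_max · Q_H = 0.5228 × 357 = 186.6 kJ.

W_max ≈ 186.6 kJ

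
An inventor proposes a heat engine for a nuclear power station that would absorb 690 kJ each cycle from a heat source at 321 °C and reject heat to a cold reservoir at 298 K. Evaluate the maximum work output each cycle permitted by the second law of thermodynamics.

W_max ≈ 344 kJ

T_H = 321 °C → 321 + 273.15 = 594.15 K.
The upper bound on efficiency is η_max = 1 − T_C/T_H = 1 − 298.00/594.15 = 0.4984.
W_max = η_max · Q_H = 0.4984 × 690 = 344 kJ.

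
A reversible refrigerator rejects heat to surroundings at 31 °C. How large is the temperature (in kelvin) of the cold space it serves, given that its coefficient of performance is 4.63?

T_H = 31 °C → 31 + 273.15 = 304.15 K.
COP_R = T_C/(T_H − T_C) ⇒ T_C = T_H·COP_R/(1 + COP_R) = 304.15 × 4.63/(1 + 4.63) = 250 K.

T_C ≈ 250 K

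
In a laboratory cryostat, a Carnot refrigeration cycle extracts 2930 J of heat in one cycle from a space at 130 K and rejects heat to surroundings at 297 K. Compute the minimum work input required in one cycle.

W_in ≈ 3760 J

For a reversible refrigerator, COP_R = T_C/(T_H − T_C) = 130.00/167.00 = 0.7784.
W = Q_C/COP_R = 2930/0.7784 = 3760 J.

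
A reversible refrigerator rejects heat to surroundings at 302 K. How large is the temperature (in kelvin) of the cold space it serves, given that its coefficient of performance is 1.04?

T_C ≈ 154 K

COP_R = T_C/(T_H − T_C) ⇒ T_C = T_H·COP_R/(1 + COP_R) = 302.00 × 1.04/(1 + 1.04) = 154 K.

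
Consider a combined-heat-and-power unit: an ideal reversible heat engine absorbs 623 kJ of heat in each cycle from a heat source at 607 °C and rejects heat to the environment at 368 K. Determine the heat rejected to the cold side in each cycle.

Q_C ≈ 260 kJ

T_H = 607 °C → 607 + 273.15 = 880.15 K.
η_rev = 1 − T_C/T_H = 1 − 368.00/880.15 = 0.5819.
For a reversible cycle Q_C/Q_H = T_C/T_H, so Q_C = 623 × 368.00/880.15 = 260 kJ.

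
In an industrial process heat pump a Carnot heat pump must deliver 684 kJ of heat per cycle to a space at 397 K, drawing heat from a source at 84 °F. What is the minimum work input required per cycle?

W_in ≈ 164 kJ

T_C = 84 °F → (84 − 32) × 5/9 = 28.89 °C = 302.04 K.
COP_HP = T_H/(T_H − T_C) = 397.00/94.96 = 4.1807.
W = Q_H/COP_HP = 684/4.1807 = 164 kJ.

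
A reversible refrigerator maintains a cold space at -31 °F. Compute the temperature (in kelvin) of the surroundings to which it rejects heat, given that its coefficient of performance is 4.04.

T_C = -31 °F → (-31 − 32) × 5/9 = -35.00 °C = 238.15 K.
COP_R = T_C/(T_H − T_C) ⇒ T_H = T_C·(1 + 1/COP_R) = 238.15 × (1 + 1/4.04) = 297 K.

T_H ≈ 297 K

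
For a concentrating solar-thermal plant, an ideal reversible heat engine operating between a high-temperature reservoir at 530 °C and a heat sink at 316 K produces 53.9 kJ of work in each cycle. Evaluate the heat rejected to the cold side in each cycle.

T_H = 530 °C → 530 + 273.15 = 803.15 K.
η_rev = 1 − T_C/T_H = 1 − 316.00/803.15 = 0.6065.
Since Q_C/Q_H = T_C/T_H and Q_H = W/η, Q_C = W·T_C/(T_H − T_C) = 53.9 × 316.00/487.15 = 35.0 kJ.

Q_C ≈ 35.0 kJ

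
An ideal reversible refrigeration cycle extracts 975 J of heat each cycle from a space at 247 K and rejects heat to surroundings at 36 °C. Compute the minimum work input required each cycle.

W_in ≈ 245.3 J

T_H = 36 °C → 36 + 273.15 = 309.15 K.
The reversible coefficient of performance is COP_R = T_C/(T_H − T_C) = 247.00/62.15 = 3.9743.
W = Q_C/COP_R = 975/3.9743 = 245.3 J.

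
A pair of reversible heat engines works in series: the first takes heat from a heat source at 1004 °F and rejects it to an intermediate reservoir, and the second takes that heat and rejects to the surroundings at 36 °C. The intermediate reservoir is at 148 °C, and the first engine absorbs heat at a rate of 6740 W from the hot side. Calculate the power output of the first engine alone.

T_H = 1004 °F → (1004 − 32) × 5/9 = 540.00 °C = 813.15 K.
T_C = 36 °C → 36 + 273.15 = 309.15 K.
T_m = 148 °C → 148 + 273.15 = 421.15 K.
First-stage efficiency η₁ = 1 − T_m/T_H = 1 − 421.15/813.15 = 0.4821.
W₁ = η₁·Q_H = 0.4821 × 6740 = 3250 W.

Ẇ₁ ≈ 3250 W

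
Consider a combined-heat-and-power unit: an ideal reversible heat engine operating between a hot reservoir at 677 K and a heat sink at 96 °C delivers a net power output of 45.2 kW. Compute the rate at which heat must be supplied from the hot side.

Q̇_H ≈ 99.40 kW

T_C = 96 °C → 96 + 273.15 = 369.15 K.
Carnot efficiency: η = 1 − T_C/T_H = 1 − 369.15/677.00 = 0.4547.
Q_H = W/η = 45.2/0.4547 = 99.40 kW.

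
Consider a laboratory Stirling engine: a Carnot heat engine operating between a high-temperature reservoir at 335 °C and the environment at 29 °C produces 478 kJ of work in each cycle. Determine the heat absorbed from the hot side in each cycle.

T_H = 335 °C → 335 + 273.15 = 608.15 K.
T_C = 29 °C → 29 + 273.15 = 302.15 K.
η_rev = 1 − T_C/T_H = 1 − 302.15/608.15 = 0.5032.
Q_H = W/η = 478/0.5032 = 950 kJ.

Q_H ≈ 950 kJ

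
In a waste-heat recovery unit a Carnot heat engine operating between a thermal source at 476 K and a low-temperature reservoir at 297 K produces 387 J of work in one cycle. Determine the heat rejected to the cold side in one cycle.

For a reversible engine, η = 1 − T_C/T_H = 1 − 297.00/476.00 = 0.3761.
Since Q_C/Q_H = T_C/T_H and Q_H = W/η, Q_C = W·T_C/(T_H − T_C) = 387 × 297.00/179.00 = 642.1 J.

Q_C ≈ 642.1 J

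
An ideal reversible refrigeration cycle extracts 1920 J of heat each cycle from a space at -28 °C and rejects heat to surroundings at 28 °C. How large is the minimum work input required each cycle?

W_in ≈ 439 J

T_H = 28 °C → 28 + 273.15 = 301.15 K.
T_C = -28 °C → -28 + 273.15 = 245.15 K.
COP_R = T_C/(T_H − T_C) = 245.15/56.00 = 4.3777.
W = Q_C/COP_R = 1920/4.3777 = 439 J.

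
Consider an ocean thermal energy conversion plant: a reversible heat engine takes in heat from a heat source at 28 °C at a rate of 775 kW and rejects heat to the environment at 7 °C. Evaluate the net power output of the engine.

Ẇ ≈ 54.0 kW

T_H = 28 °C → 28 + 273.15 = 301.15 K.
T_C = 7 °C → 7 + 273.15 = 280.15 K.
Carnot efficiency: η = 1 − T_C/T_H = 1 − 280.15/301.15 = 0.0697.
W = η·Q_H = 0.0697 × 775 = 54.0 kW.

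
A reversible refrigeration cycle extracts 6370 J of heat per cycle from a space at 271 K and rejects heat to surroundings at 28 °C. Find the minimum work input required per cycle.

T_H = 28 °C → 28 + 273.15 = 301.15 K.
COP_R = T_C/(T_H − T_C) = 271.00/30.15 = 8.9884.
W = Q_C/COP_R = 6370/8.9884 = 708.7 J.

W_in ≈ 708.7 J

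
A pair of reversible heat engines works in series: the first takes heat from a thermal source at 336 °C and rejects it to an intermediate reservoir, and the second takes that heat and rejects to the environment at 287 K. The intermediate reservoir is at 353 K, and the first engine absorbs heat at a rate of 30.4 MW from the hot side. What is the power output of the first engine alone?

Ẇ₁ ≈ 12.8 MW

T_H = 336 °C → 336 + 273.15 = 609.15 K.
First-stage efficiency η₁ = 1 − T_m/T_H = 1 − 353.00/609.15 = 0.4205.
W₁ = η₁·Q_H = 0.4205 × 30.4 = 12.8 MW.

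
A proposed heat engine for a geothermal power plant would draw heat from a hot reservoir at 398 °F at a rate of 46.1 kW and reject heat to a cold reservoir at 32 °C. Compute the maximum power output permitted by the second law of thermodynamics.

T_H = 398 °F → (398 − 32) × 5/9 = 203.33 °C = 476.48 K.
T_C = 32 °C → 32 + 273.15 = 305.15 K.
By the Carnot theorem, η_max = 1 − T_C/T_H = 1 − 305.15/476.48 = 0.3596.
W_max = η_max · Q_H = 0.3596 × 46.1 = 16.6 kW.

Ẇ_max ≈ 16.6 kW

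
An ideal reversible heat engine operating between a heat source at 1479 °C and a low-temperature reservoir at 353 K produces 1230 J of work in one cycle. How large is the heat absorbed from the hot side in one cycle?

T_H = 1479 °C → 1479 + 273.15 = 1752.15 K.
Carnot efficiency: η = 1 − T_C/T_H = 1 − 353.00/1752.15 = 0.7985.
Q_H = W/η = 1230/0.7985 = 1540 J.

Q_H ≈ 1540 J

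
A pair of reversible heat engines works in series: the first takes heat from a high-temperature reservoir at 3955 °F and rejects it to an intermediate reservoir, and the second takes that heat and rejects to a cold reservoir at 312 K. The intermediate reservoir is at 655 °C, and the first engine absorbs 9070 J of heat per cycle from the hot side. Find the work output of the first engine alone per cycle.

T_H = 3955 °F → (3955 − 32) × 5/9 = 2179.44 °C = 2452.59 K.
T_m = 655 °C → 655 + 273.15 = 928.15 K.
First-stage efficiency η₁ = 1 − T_m/T_H = 1 − 928.15/2452.59 = 0.6216.
W₁ = η₁·Q_H = 0.6216 × 9070 = 5640 J.

W₁ ≈ 5640 J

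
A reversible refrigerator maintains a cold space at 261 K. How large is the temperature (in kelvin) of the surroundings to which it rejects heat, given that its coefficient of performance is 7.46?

T_H ≈ 296.0 K

COP_R = T_C/(T_H − T_C) ⇒ T_H = T_C·(1 + 1/COP_R) = 261.00 × (1 + 1/7.46) = 296.0 K.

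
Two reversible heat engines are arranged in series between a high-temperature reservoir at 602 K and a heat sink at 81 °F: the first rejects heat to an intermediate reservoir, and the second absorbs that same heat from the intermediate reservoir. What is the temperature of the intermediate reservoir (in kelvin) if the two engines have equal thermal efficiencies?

T_m ≈ 425.2 K

T_C = 81 °F → (81 − 32) × 5/9 = 27.22 °C = 300.37 K.
Equal efficiencies require 1 − T_m/T_H = 1 − T_C/T_m, i.e. T_m/T_H = T_C/T_m, so T_m = √(T_H·T_C) = √(602.00 × 300.37) = 425.2 K.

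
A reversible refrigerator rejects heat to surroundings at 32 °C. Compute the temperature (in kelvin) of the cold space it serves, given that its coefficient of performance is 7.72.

T_H = 32 °C → 32 + 273.15 = 305.15 K.
COP_R = T_C/(T_H − T_C) ⇒ T_C = T_H·COP_R/(1 + COP_R) = 305.15 × 7.72/(1 + 7.72) = 270 K.

T_C ≈ 270 K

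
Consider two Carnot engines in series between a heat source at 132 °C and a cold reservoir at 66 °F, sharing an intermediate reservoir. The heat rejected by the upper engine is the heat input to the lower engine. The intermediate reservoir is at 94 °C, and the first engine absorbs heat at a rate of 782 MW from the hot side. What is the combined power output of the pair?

Ẇ_total ≈ 218.3 MW

T_H = 132 °C → 132 + 273.15 = 405.15 K.
T_C = 66 °F → (66 − 32) × 5/9 = 18.89 °C = 292.04 K.
Two reversible stages in series are equivalent to a single Carnot engine between T_H and T_C, so η_total = 1 − T_C/T_H = 1 − 292.04/405.15 = 0.2792.
W_total = η_total · Q_H = 0.2792 × 782 = 218.3 MW.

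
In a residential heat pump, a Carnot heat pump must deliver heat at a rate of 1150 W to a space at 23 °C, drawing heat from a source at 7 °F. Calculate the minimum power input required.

Ẇ_in ≈ 143 W

T_H = 23 °C → 23 + 273.15 = 296.15 K.
T_C = 7 °F → (7 − 32) × 5/9 = -13.89 °C = 259.26 K.
The Carnot heat-pump COP is COP_HP = T_H/(T_H − T_C) = 296.15/36.89 = 8.0282.
W = Q_H/COP_HP = 1150/8.0282 = 143 W.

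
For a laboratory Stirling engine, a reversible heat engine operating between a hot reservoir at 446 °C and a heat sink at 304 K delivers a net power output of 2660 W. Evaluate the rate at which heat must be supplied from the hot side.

Q̇_H ≈ 4608 W

T_H = 446 °C → 446 + 273.15 = 719.15 K.
Carnot efficiency: η = 1 − T_C/T_H = 1 − 304.00/719.15 = 0.5773.
Q_H = W/η = 2660/0.5773 = 4608 W.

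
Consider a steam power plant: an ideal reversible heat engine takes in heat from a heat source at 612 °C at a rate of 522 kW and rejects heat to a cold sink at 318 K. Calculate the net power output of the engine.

T_H = 612 °C → 612 + 273.15 = 885.15 K.
For a reversible engine, η = 1 − T_C/T_H = 1 − 318.00/885.15 = 0.6407.
W = η·Q_H = 0.6407 × 522 = 334 kW.

Ẇ ≈ 334 kW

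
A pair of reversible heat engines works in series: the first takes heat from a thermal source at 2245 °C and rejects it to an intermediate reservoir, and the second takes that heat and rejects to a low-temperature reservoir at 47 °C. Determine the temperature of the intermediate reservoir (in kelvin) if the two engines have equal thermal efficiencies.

T_H = 2245 °C → 2245 + 273.15 = 2518.15 K.
T_C = 47 °C → 47 + 273.15 = 320.15 K.
Equal efficiencies require 1 − T_m/T_H = 1 − T_C/T_m, i.e. T_m/T_H = T_C/T_m, so T_m = √(T_H·T_C) = √(2518.15 × 320.15) = 898 K.

T_m ≈ 898 K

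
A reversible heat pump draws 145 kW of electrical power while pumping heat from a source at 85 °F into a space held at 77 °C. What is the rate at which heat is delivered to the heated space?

Q̇_H ≈ 1070 kW

T_H = 77 °C → 77 + 273.15 = 350.15 K.
T_C = 85 °F → (85 − 32) × 5/9 = 29.44 °C = 302.59 K.
For a reversible heat pump, COP_HP = T_H/(T_H − T_C) = 350.15/47.56 = 7.3630.
Q_H = COP_HP · W = 7.3630 × 145 = 1070 kW.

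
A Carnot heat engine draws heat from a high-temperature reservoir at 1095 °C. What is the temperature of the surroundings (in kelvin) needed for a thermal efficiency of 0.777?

T_H = 1095 °C → 1095 + 273.15 = 1368.15 K.
From η = 1 − T_C/T_H, T_C = T_H·(1 − η) = 1368.15 × (1 − 0.777) = 305 K.

T_C ≈ 305 K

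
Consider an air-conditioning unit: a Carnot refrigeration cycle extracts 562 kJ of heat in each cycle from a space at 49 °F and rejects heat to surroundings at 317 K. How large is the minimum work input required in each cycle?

T_C = 49 °F → (49 − 32) × 5/9 = 9.44 °C = 282.59 K.
Carnot COP: COP_R = T_C/(T_H − T_C) = 282.59/34.41 = 8.2136.
W = Q_C/COP_R = 562/8.2136 = 68.42 kJ.

W_in ≈ 68.42 kJ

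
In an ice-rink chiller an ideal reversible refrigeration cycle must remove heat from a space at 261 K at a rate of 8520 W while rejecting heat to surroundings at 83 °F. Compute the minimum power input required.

Ẇ_in ≈ 1320 W

T_H = 83 °F → (83 − 32) × 5/9 = 28.33 °C = 301.48 K.
Carnot COP: COP_R = T_C/(T_H − T_C) = 261.00/40.48 = 6.4471.
W = Q_C/COP_R = 8520/6.4471 = 1320 W.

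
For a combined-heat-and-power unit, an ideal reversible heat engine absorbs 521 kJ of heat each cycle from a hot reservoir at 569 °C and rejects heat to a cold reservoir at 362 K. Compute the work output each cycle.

T_H = 569 °C → 569 + 273.15 = 842.15 K.
Since the cycle is reversible, η = 1 − T_C/T_H = 1 − 362.00/842.15 = 0.5701.
W = η·Q_H = 0.5701 × 521 = 297 kJ.

W ≈ 297 kJ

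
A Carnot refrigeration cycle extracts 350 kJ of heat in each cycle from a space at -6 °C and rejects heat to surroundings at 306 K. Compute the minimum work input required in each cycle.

T_C = -6 °C → -6 + 273.15 = 267.15 K.
COP_R = T_C/(T_H − T_C) = 267.15/38.85 = 6.8764.
W = Q_C/COP_R = 350/6.8764 = 50.90 kJ.

W_in ≈ 50.90 kJ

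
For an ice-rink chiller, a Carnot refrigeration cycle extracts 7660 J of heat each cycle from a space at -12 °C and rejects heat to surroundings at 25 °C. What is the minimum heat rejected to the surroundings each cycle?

Q_H ≈ 8750 J

T_H = 25 °C → 25 + 273.15 = 298.15 K.
T_C = -12 °C → -12 + 273.15 = 261.15 K.
For a reversible cycle Q_H/Q_C = T_H/T_C, so Q_H = Q_C·T_H/T_C = 7660 × 298.15/261.15 = 8750 J.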